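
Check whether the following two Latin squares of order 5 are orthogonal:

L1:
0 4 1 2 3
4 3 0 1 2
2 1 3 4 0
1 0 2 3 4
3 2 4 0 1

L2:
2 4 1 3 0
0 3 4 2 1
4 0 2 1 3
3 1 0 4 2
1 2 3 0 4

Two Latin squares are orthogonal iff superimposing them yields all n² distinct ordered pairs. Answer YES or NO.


Form the n² = 25 superimposed pairs (L1[i][j], L2[i][j]), row by row (rows and columns indexed from 0):
row 0: (0,2) (4,4) (1,1) (2,3) (3,0)
row 1: (4,0) (3,3) (0,4) (1,2) (2,1)
row 2: (2,4) (1,0) (3,2) (4,1) (0,3)
row 3: (1,3) (0,1) (2,0) (3,4) (4,2)
row 4: (3,1) (2,2) (4,3) (0,0) (1,4)
Orthogonality requires all 25 pairs distinct.
Check by first coordinate: for each symbol s of L1, list the L2 entries in the n cells where L1 = s; they must all differ.
  L1 = 0: L2 entries (in reading order) 2, 4, 3, 1, 0 — all 5 distinct ✓
  L1 = 1: L2 entries (in reading order) 1, 2, 0, 3, 4 — all 5 distinct ✓
  L1 = 2: L2 entries (in reading order) 3, 1, 4, 0, 2 — all 5 distinct ✓
  L1 = 3: L2 entries (in reading order) 0, 3, 2, 4, 1 — all 5 distinct ✓
  L1 = 4: L2 entries (in reading order) 4, 0, 1, 2, 3 — all 5 distinct ✓
Every symbol of L1 meets every symbol of L2 exactly once, so all 25 pairs are distinct (25 of 25).
Conclusion: YES.

YES


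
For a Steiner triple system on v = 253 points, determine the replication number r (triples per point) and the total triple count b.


An STS(v) is a 2-(v, 3, 1) BIBD: block size k = 3, λ = 1.
Replication: r(k − 1) = λ(v − 1) ⇒ r·2 = 253 − 1 = 252 ⇒ r = 126.
Block count: b = v(v − 1)/6 = 253·252/6 = 63756/6 = 10626.
(Check via bk = vr: 10626·3 = 31878 = 253·126 = 31878 ✓.)

r = 126, b = 10626.


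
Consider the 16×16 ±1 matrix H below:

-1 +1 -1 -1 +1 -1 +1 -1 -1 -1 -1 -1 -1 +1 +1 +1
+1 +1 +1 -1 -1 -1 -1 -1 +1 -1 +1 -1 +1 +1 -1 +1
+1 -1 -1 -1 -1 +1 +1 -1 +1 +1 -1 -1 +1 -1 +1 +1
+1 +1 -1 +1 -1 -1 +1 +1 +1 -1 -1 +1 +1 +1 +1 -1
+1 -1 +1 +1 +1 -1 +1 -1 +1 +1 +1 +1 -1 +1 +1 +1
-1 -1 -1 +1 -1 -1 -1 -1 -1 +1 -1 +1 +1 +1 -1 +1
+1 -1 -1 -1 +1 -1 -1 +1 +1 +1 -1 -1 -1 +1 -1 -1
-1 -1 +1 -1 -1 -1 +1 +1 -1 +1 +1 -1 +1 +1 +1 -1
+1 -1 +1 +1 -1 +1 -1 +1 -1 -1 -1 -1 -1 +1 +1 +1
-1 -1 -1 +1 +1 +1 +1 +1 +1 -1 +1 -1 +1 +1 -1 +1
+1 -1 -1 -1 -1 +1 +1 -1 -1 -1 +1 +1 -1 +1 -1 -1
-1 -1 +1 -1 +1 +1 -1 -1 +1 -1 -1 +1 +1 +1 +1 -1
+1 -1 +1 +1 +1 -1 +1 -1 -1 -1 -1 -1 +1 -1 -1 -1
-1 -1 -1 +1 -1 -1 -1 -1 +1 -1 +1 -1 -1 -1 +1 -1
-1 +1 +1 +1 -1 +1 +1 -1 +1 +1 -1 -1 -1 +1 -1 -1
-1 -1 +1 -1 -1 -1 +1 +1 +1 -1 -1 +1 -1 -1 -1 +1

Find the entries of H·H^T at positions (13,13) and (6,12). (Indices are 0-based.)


Row 6 of H: [1, -1, -1, -1, 1, -1, -1, 1, 1, 1, -1, -1, -1, 1, -1, -1].
Row 12 of H: [1, -1, 1, 1, 1, -1, 1, -1, -1, -1, -1, -1, 1, -1, -1, -1].
Row 13 of H: [-1, -1, -1, 1, -1, -1, -1, -1, 1, -1, 1, -1, -1, -1, 1, -1].
(H·H^T)[13][13] = Σ_j H[13][j]·H[13][j] = (-1)² + (-1)² + (-1)² + (1)² + (-1)² + (-1)² + (-1)² + (-1)² + (1)² + (-1)² + (1)² + (-1)² + (-1)² + (-1)² + (1)² + (-1)² = 1 + 1 + 1 + 1 + 1 + 1 + 1 + 1 + 1 + 1 + 1 + 1 + 1 + 1 + 1 + 1 = 16.
(H·H^T)[6][12] = Σ_j H[6][j]·H[12][j] = (1)·(1) + (-1)·(-1) + (-1)·(1) + (-1)·(1) + (1)·(1) + (-1)·(-1) + (-1)·(1) + (1)·(-1) + (1)·(-1) + (1)·(-1) + (-1)·(-1) + (-1)·(-1) + (-1)·(1) + (1)·(-1) + (-1)·(-1) + (-1)·(-1) = 1 + 1 + -1 + -1 + 1 + 1 + -1 + -1 + -1 + -1 + 1 + 1 + -1 + -1 + 1 + 1 = 0.
So rows 6 and 12 are orthogonal; the diagonal entry equals n = 16.

(13,13) entry = 16; (6,12) entry = 0.


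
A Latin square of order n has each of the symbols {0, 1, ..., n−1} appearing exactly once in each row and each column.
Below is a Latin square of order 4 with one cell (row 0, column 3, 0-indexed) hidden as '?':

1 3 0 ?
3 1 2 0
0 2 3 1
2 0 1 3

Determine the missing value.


Row 0 contains symbols [0, 1, 3] — missing [2].
Column 3 contains symbols [0, 1, 3] — missing [2].
The missing symbol must appear in both missing sets; intersection = [2].
Therefore the hidden value is 2.

Missing value = 2.


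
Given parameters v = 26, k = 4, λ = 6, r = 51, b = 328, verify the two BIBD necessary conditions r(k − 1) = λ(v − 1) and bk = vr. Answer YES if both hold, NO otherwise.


Condition (i): r(k − 1) = 51·3 = 153; λ(v − 1) = 6·25 = 150. Match? NO.
Condition (ii): bk = 328·4 = 1312; vr = 26·51 = 1326. Match? NO.
Both conditions hold? NO.

NO


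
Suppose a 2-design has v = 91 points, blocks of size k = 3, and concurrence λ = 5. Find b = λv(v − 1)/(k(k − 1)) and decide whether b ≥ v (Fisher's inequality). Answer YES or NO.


r = λ(v − 1)/(k − 1) = 5·90/2 = 225.
b = vr/k = 91·225/3 = 6825.
Fisher's inequality: b ≥ v ⇔ 6825 ≥ 91? YES.

YES


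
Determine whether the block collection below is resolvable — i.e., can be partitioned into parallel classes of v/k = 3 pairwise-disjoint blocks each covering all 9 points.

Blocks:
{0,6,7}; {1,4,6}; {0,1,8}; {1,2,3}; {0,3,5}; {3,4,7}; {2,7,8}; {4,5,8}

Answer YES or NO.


v = 9, block size k = 3, number of blocks = 8.
For resolvability, blocks must partition into parallel classes of size v/k = 3.
Total blocks must therefore be a multiple of 3: 8 = 3·2 + 2 ⇒ not divisible ✗.
Resolvable? NO.

NO


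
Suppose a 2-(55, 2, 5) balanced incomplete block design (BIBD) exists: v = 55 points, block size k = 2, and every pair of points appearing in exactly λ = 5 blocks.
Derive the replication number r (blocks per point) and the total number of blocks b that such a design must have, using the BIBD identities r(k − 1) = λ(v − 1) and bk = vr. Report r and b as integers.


Any 2-(v, k, λ) BIBD satisfies two necessary conditions:
  (i)  Each point sits in r blocks, and counting incidences through any fixed point gives r(k − 1) = λ(v − 1), so r = λ(v − 1)/(k − 1).
  (ii) Total incidences bk = vr, so b = vr/k.
Step 1: r = λ(v − 1)/(k − 1) = 5·(55 − 1)/(2 − 1) = 5·54/1 = 270/1 = 270.
Step 2: b = vr/k = 55·270/2 = 14850/2 = 7425.
Check integrality: r = 270 ∈ Z ✓, b = 7425 ∈ Z ✓.
(These identities are necessary conditions: they determine r and b for any design with these parameters, but do not by themselves prove that one exists.)

r = 270, b = 7425.


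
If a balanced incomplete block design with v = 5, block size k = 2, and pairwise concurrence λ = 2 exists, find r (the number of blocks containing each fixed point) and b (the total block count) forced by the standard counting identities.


Any 2-(v, k, λ) BIBD satisfies two necessary conditions:
  (i)  Each point sits in r blocks, and counting incidences through any fixed point gives r(k − 1) = λ(v − 1), so r = λ(v − 1)/(k − 1).
  (ii) Total incidences bk = vr, so b = vr/k.
Step 1: r = λ(v − 1)/(k − 1) = 2·(5 − 1)/(2 − 1) = 2·4/1 = 8/1 = 8.
Step 2: b = vr/k = 5·8/2 = 40/2 = 20.
Check integrality: r = 8 ∈ Z ✓, b = 20 ∈ Z ✓.
(These identities are necessary conditions: they determine r and b for any design with these parameters, but do not by themselves prove that one exists.)

r = 8, b = 20.


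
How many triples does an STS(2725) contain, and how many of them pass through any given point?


An STS(v) is a 2-(v, 3, 1) BIBD: block size k = 3, λ = 1.
Replication: r(k − 1) = λ(v − 1) ⇒ r·2 = 2725 − 1 = 2724 ⇒ r = 1362.
Block count: bk = vr ⇒ b·3 = 2725·1362 = 3711450 ⇒ b = 1237150.

r = 1362, b = 1237150.


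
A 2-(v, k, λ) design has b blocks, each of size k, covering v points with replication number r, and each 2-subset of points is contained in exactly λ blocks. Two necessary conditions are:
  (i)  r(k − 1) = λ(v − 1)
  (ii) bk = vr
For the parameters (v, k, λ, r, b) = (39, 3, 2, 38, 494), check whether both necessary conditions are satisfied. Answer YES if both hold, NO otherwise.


Condition (i): r(k − 1) = 38·2 = 76; λ(v − 1) = 2·38 = 76. Match? YES.
Condition (ii): bk = 494·3 = 1482; vr = 39·38 = 1482. Match? YES.
Both conditions hold? YES.

YES


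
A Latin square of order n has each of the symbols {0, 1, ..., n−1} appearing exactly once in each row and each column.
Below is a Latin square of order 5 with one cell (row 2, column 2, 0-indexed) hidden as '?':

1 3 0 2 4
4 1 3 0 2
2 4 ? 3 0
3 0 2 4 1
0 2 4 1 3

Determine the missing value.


Row 2 contains symbols [0, 2, 3, 4] — missing [1].
Column 2 contains symbols [0, 2, 3, 4] — missing [1].
The missing symbol must appear in both missing sets; intersection = [1].
Therefore the hidden value is 1.

Missing value = 1.


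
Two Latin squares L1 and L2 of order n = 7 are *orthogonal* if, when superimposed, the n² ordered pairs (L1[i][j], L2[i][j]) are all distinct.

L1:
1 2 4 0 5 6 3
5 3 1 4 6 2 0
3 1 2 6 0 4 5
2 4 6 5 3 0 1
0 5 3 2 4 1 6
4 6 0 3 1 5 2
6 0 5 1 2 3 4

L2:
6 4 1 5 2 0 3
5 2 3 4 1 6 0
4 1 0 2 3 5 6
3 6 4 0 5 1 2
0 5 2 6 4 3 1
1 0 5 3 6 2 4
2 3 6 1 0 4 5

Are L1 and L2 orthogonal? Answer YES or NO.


Form the n² = 49 superimposed pairs (L1[i][j], L2[i][j]), row by row (rows and columns indexed from 0):
row 0: (1,6) (2,4) (4,1) (0,5) (5,2) (6,0) (3,3)
row 1: (5,5) (3,2) (1,3) (4,4) (6,1) (2,6) (0,0)
row 2: (3,4) (1,1) (2,0) (6,2) (0,3) (4,5) (5,6)
row 3: (2,3) (4,6) (6,4) (5,0) (3,5) (0,1) (1,2)
row 4: (0,0) (5,5) (3,2) (2,6) (4,4) (1,3) (6,1)
row 5: (4,1) (6,0) (0,5) (3,3) (1,6) (5,2) (2,4)
row 6: (6,2) (0,3) (5,6) (1,1) (2,0) (3,4) (4,5)
Orthogonality requires all 49 pairs distinct.
But the pair (0,0) repeats: cell (1,6) has L1 = 0, L2 = 0, and cell (4,0) has L1 = 0, L2 = 0.
A repeated pair means some other pair never occurs (only 28 distinct pairs out of 49), so the squares are not orthogonal.
Conclusion: NO.

NO


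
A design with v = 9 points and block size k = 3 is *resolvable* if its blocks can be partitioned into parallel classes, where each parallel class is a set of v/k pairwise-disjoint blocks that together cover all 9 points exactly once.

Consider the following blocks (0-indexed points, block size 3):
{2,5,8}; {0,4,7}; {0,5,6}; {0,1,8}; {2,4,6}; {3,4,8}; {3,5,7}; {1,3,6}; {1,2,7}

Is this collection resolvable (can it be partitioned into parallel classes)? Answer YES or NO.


v = 9, block size k = 3, number of blocks = 9.
For resolvability, blocks must partition into parallel classes of size v/k = 3.
Total blocks must therefore be a multiple of 3: 9 = 3·3 + 0 ⇒ divisible ✓.
Greedy packing gives 3 candidate class(es). Each should be a full parallel class (size 3, covers all 9 points).
  Class 1 (3 blocks): {2,5,8}; {0,4,7}; {1,3,6}. Points covered: [0, 1, 2, 3, 4, 5, 6, 7, 8].
  Class 2 (3 blocks): {0,5,6}; {3,4,8}; {1,2,7}. Points covered: [0, 1, 2, 3, 4, 5, 6, 7, 8].
  Class 3 (3 blocks): {0,1,8}; {2,4,6}; {3,5,7}. Points covered: [0, 1, 2, 3, 4, 5, 6, 7, 8].
All classes full (size 3)? YES. All classes cover every point? YES.
Resolvable? YES.

YES


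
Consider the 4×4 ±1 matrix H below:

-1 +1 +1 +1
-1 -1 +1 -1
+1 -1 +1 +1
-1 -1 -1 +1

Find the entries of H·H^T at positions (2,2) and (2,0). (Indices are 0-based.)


Row 0 of H: [-1, 1, 1, 1].
Row 2 of H: [1, -1, 1, 1].
(H·H^T)[2][2] = Σ_j H[2][j]·H[2][j] = (1)² + (-1)² + (1)² + (1)² = 1 + 1 + 1 + 1 = 4.
(H·H^T)[2][0] = Σ_j H[2][j]·H[0][j] = (1)·(-1) + (-1)·(1) + (1)·(1) + (1)·(1) = -1 + -1 + 1 + 1 = 0.
So rows 2 and 0 are orthogonal; the diagonal entry equals n = 4.

(2,2) entry = 4; (2,0) entry = 0.


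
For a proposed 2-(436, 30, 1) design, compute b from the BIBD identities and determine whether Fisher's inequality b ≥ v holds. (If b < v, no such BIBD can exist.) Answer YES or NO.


b = λv(v − 1)/(k(k − 1)) = 1·436·435/(30·29) = 189660/870 = 218.
Compare with v = 436: b < v, so Fisher's inequality fails.

NO


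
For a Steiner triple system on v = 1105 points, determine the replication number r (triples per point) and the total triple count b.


An STS(v) is a 2-(v, 3, 1) BIBD: block size k = 3, λ = 1.
Replication: r(k − 1) = λ(v − 1) ⇒ r·2 = 1105 − 1 = 1104 ⇒ r = 552.
Block count: bk = vr ⇒ b·3 = 1105·552 = 609960 ⇒ b = 203320.

r = 552, b = 203320.


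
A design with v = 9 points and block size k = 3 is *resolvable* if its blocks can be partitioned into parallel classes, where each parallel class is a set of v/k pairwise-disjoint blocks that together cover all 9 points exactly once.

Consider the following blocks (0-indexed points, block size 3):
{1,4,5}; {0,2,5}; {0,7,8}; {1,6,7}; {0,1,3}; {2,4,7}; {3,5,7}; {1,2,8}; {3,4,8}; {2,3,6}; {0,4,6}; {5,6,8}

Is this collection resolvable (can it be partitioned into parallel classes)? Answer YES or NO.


v = 9, block size k = 3, number of blocks = 12.
For resolvability, blocks must partition into parallel classes of size v/k = 3.
Total blocks must therefore be a multiple of 3: 12 = 3·4 + 0 ⇒ divisible ✓.
Greedy packing gives 4 candidate class(es). Each should be a full parallel class (size 3, covers all 9 points).
  Class 1 (3 blocks): {1,4,5}; {0,7,8}; {2,3,6}. Points covered: [0, 1, 2, 3, 4, 5, 6, 7, 8].
  Class 2 (3 blocks): {0,2,5}; {1,6,7}; {3,4,8}. Points covered: [0, 1, 2, 3, 4, 5, 6, 7, 8].
  Class 3 (3 blocks): {0,1,3}; {2,4,7}; {5,6,8}. Points covered: [0, 1, 2, 3, 4, 5, 6, 7, 8].
  Class 4 (3 blocks): {3,5,7}; {1,2,8}; {0,4,6}. Points covered: [0, 1, 2, 3, 4, 5, 6, 7, 8].
All classes full (size 3)? YES. All classes cover every point? YES.
Resolvable? YES.

YES


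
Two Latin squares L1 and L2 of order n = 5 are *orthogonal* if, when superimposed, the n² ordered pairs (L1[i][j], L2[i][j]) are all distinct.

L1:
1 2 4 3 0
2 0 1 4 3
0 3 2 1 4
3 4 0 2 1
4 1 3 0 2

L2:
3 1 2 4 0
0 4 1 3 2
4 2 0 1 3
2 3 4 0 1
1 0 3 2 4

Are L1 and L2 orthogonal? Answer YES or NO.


Form the n² = 25 superimposed pairs (L1[i][j], L2[i][j]), row by row (rows and columns indexed from 0):
row 0: (1,3) (2,1) (4,2) (3,4) (0,0)
row 1: (2,0) (0,4) (1,1) (4,3) (3,2)
row 2: (0,4) (3,2) (2,0) (1,1) (4,3)
row 3: (3,2) (4,3) (0,4) (2,0) (1,1)
row 4: (4,1) (1,0) (3,3) (0,2) (2,4)
Orthogonality requires all 25 pairs distinct.
But the pair (0,4) repeats: cell (1,1) has L1 = 0, L2 = 4, and cell (2,0) has L1 = 0, L2 = 4.
A repeated pair means some other pair never occurs (only 15 distinct pairs out of 25), so the squares are not orthogonal.
Conclusion: NO.

NO


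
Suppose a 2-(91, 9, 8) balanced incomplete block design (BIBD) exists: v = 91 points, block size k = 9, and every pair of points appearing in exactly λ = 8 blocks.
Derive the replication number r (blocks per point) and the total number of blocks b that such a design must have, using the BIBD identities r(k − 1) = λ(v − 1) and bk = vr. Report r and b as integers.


Any 2-(v, k, λ) BIBD satisfies two necessary conditions:
  (i)  Each point sits in r blocks, and counting incidences through any fixed point gives r(k − 1) = λ(v − 1), so r = λ(v − 1)/(k − 1).
  (ii) Total incidences bk = vr, so b = vr/k.
Step 1: r = λ(v − 1)/(k − 1) = 8·(91 − 1)/(9 − 1) = 8·90/8 = 720/8 = 90.
Step 2: b = vr/k = 91·90/9 = 8190/9 = 910.
Check integrality: r = 90 ∈ Z ✓, b = 910 ∈ Z ✓.
(These identities are necessary conditions: they determine r and b for any design with these parameters, but do not by themselves prove that one exists.)

r = 90, b = 910.


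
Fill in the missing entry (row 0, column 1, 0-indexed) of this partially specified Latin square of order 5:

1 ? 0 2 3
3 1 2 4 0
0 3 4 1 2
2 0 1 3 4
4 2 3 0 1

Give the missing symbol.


Row 0 contains symbols [0, 1, 2, 3] — missing [4].
Column 1 contains symbols [0, 1, 2, 3] — missing [4].
The missing symbol must appear in both missing sets; intersection = [4].
Therefore the hidden value is 4.

Missing value = 4.


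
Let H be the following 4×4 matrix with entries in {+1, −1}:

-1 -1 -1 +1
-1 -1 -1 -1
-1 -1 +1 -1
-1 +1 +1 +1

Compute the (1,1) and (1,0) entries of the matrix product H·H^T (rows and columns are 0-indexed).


Row 0 of H: [-1, -1, -1, 1].
Row 1 of H: [-1, -1, -1, -1].
(H·H^T)[1][1] = Σ_j H[1][j]·H[1][j] = (-1)² + (-1)² + (-1)² + (-1)² = 1 + 1 + 1 + 1 = 4.
(H·H^T)[1][0] = Σ_j H[1][j]·H[0][j] = (-1)·(-1) + (-1)·(-1) + (-1)·(-1) + (-1)·(1) = 1 + 1 + 1 + -1 = 2.
Rows 1 and 0 are not orthogonal (dot product = 2 ≠ 0), so H is not a Hadamard matrix.

(1,1) entry = 4; (1,0) entry = 2.


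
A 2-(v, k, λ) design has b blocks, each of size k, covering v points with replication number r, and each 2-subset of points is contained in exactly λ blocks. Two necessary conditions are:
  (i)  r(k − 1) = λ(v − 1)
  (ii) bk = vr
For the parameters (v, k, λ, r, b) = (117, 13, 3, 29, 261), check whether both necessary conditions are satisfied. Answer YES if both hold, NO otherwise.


Condition (i): r(k − 1) = 29·12 = 348; λ(v − 1) = 3·116 = 348. Match? YES.
Condition (ii): bk = 261·13 = 3393; vr = 117·29 = 3393. Match? YES.
Both conditions hold? YES.

YES


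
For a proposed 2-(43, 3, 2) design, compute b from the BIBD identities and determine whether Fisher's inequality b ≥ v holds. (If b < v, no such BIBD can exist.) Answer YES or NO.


b = λv(v − 1)/(k(k − 1)) = 2·43·42/(3·2) = 3612/6 = 602.
Compare with v = 43: b ≥ v, so Fisher's inequality holds.

YES


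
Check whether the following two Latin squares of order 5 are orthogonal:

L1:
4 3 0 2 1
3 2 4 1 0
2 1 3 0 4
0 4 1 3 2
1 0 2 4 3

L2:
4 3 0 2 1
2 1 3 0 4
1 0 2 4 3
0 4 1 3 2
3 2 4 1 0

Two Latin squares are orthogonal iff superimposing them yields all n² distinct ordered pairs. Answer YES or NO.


Form the n² = 25 superimposed pairs (L1[i][j], L2[i][j]), row by row (rows and columns indexed from 0):
row 0: (4,4) (3,3) (0,0) (2,2) (1,1)
row 1: (3,2) (2,1) (4,3) (1,0) (0,4)
row 2: (2,1) (1,0) (3,2) (0,4) (4,3)
row 3: (0,0) (4,4) (1,1) (3,3) (2,2)
row 4: (1,3) (0,2) (2,4) (4,1) (3,0)
Orthogonality requires all 25 pairs distinct.
But the pair (2,1) repeats: cell (1,1) has L1 = 2, L2 = 1, and cell (2,0) has L1 = 2, L2 = 1.
A repeated pair means some other pair never occurs (only 15 distinct pairs out of 25), so the squares are not orthogonal.
Conclusion: NO.

NO


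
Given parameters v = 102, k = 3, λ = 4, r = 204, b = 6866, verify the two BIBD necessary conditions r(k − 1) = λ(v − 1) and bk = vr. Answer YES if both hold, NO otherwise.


Condition (i): r(k − 1) = 204·2 = 408; λ(v − 1) = 4·101 = 404. Match? NO.
Condition (ii): bk = 6866·3 = 20598; vr = 102·204 = 20808. Match? NO.
Both conditions hold? NO.

NO


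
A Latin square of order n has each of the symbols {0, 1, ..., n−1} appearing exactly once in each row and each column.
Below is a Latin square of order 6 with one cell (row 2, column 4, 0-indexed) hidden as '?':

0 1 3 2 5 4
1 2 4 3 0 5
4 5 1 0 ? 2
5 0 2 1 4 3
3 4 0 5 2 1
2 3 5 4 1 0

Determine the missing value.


Row 2 contains symbols [0, 1, 2, 4, 5] — missing [3].
Column 4 contains symbols [0, 1, 2, 4, 5] — missing [3].
The missing symbol must appear in both missing sets; intersection = [3].
Therefore the hidden value is 3.

Missing value = 3.


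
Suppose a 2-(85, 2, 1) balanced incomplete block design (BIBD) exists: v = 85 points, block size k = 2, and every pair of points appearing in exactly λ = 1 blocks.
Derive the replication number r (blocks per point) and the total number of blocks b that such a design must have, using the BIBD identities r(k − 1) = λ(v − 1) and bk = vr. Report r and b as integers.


Any 2-(v, k, λ) BIBD satisfies two necessary conditions:
  (i)  Each point sits in r blocks, and counting incidences through any fixed point gives r(k − 1) = λ(v − 1), so r = λ(v − 1)/(k − 1).
  (ii) Total incidences bk = vr, so b = vr/k.
Step 1: r = λ(v − 1)/(k − 1) = 1·(85 − 1)/(2 − 1) = 1·84/1 = 84/1 = 84.
Step 2: b = vr/k = 85·84/2 = 7140/2 = 3570.
Check integrality: r = 84 ∈ Z ✓, b = 3570 ∈ Z ✓.
(These identities are necessary conditions: they determine r and b for any design with these parameters, but do not by themselves prove that one exists.)

r = 84, b = 3570.


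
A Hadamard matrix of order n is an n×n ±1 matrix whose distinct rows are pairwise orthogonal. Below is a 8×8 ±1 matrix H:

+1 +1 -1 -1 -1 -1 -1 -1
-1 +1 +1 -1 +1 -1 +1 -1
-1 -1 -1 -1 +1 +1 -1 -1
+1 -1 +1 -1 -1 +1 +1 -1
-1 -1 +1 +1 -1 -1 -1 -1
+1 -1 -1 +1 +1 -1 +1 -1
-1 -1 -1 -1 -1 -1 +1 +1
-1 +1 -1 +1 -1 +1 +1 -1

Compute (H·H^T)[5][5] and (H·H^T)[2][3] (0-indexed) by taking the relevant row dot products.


Row 2 of H: [-1, -1, -1, -1, 1, 1, -1, -1].
Row 3 of H: [1, -1, 1, -1, -1, 1, 1, -1].
Row 5 of H: [1, -1, -1, 1, 1, -1, 1, -1].
(H·H^T)[5][5] = Σ_j H[5][j]·H[5][j] = (1)² + (-1)² + (-1)² + (1)² + (1)² + (-1)² + (1)² + (-1)² = 1 + 1 + 1 + 1 + 1 + 1 + 1 + 1 = 8.
(H·H^T)[2][3] = Σ_j H[2][j]·H[3][j] = (-1)·(1) + (-1)·(-1) + (-1)·(1) + (-1)·(-1) + (1)·(-1) + (1)·(1) + (-1)·(1) + (-1)·(-1) = -1 + 1 + -1 + 1 + -1 + 1 + -1 + 1 = 0.
So rows 2 and 3 are orthogonal; the diagonal entry equals n = 8.

(5,5) entry = 8; (2,3) entry = 0.


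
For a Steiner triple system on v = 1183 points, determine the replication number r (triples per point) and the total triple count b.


An STS(v) is a 2-(v, 3, 1) BIBD: block size k = 3, λ = 1.
Replication: r(k − 1) = λ(v − 1) ⇒ r·2 = 1183 − 1 = 1182 ⇒ r = 591.
Block count: bk = vr ⇒ b·3 = 1183·591 = 699153 ⇒ b = 233051.
(Check via b = v(v − 1)/6 = 1183·1182/6 = 1398306/6 = 233051.)

r = 591, b = 233051.


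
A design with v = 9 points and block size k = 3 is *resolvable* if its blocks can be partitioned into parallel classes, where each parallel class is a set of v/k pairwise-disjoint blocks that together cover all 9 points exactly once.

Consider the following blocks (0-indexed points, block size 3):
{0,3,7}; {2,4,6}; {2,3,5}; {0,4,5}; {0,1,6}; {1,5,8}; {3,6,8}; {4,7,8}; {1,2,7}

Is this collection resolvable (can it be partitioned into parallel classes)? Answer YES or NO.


v = 9, block size k = 3, number of blocks = 9.
For resolvability, blocks must partition into parallel classes of size v/k = 3.
Total blocks must therefore be a multiple of 3: 9 = 3·3 + 0 ⇒ divisible ✓.
Greedy packing gives 3 candidate class(es). Each should be a full parallel class (size 3, covers all 9 points).
  Class 1 (3 blocks): {0,3,7}; {2,4,6}; {1,5,8}. Points covered: [0, 1, 2, 3, 4, 5, 6, 7, 8].
  Class 2 (3 blocks): {2,3,5}; {0,1,6}; {4,7,8}. Points covered: [0, 1, 2, 3, 4, 5, 6, 7, 8].
  Class 3 (3 blocks): {0,4,5}; {3,6,8}; {1,2,7}. Points covered: [0, 1, 2, 3, 4, 5, 6, 7, 8].
All classes full (size 3)? YES. All classes cover every point? YES.
Resolvable? YES.

YES


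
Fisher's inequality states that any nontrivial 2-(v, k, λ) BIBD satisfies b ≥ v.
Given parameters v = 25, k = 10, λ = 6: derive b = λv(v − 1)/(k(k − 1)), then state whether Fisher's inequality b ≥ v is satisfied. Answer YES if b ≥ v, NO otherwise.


b = λv(v − 1)/(k(k − 1)) = 6·25·24/(10·9) = 3600/90 = 40.
Compare with v = 25: b ≥ v, so Fisher's inequality holds.

YES


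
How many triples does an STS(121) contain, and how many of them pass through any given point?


An STS(v) is a 2-(v, 3, 1) BIBD: block size k = 3, λ = 1.
Replication: r(k − 1) = λ(v − 1) ⇒ r·2 = 121 − 1 = 120 ⇒ r = 60.
Block count: bk = vr ⇒ b·3 = 121·60 = 7260 ⇒ b = 2420.
(Check via b = v(v − 1)/6 = 121·120/6 = 14520/6 = 2420.)

r = 60, b = 2420.


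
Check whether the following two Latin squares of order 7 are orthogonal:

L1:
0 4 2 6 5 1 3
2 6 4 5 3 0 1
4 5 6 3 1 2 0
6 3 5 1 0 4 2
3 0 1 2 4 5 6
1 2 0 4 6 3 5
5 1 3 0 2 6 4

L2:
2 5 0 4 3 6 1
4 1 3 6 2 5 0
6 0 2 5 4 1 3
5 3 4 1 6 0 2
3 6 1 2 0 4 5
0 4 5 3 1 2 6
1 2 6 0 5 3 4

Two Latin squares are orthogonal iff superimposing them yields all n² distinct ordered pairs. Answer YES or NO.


Form the n² = 49 superimposed pairs (L1[i][j], L2[i][j]), row by row (rows and columns indexed from 0):
row 0: (0,2) (4,5) (2,0) (6,4) (5,3) (1,6) (3,1)
row 1: (2,4) (6,1) (4,3) (5,6) (3,2) (0,5) (1,0)
row 2: (4,6) (5,0) (6,2) (3,5) (1,4) (2,1) (0,3)
row 3: (6,5) (3,3) (5,4) (1,1) (0,6) (4,0) (2,2)
row 4: (3,3) (0,6) (1,1) (2,2) (4,0) (5,4) (6,5)
row 5: (1,0) (2,4) (0,5) (4,3) (6,1) (3,2) (5,6)
row 6: (5,1) (1,2) (3,6) (0,0) (2,5) (6,3) (4,4)
Orthogonality requires all 49 pairs distinct.
But the pair (3,3) repeats: cell (3,1) has L1 = 3, L2 = 3, and cell (4,0) has L1 = 3, L2 = 3.
A repeated pair means some other pair never occurs (only 35 distinct pairs out of 49), so the squares are not orthogonal.
Conclusion: NO.

NO


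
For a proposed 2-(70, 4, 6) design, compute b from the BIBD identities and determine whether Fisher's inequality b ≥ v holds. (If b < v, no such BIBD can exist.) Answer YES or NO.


b = λv(v − 1)/(k(k − 1)) = 6·70·69/(4·3) = 28980/12 = 2415.
Compare with v = 70: b ≥ v, so Fisher's inequality holds.

YES


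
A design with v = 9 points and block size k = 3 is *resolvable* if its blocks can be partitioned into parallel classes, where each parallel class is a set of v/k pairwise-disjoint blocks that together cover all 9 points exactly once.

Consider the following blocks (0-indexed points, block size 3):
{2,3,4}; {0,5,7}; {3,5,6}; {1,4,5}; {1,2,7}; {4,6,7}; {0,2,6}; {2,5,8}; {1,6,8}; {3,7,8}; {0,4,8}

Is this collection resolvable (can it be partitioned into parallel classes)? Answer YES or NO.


v = 9, block size k = 3, number of blocks = 11.
For resolvability, blocks must partition into parallel classes of size v/k = 3.
Total blocks must therefore be a multiple of 3: 11 = 3·3 + 2 ⇒ not divisible ✗.
Resolvable? NO.

NO


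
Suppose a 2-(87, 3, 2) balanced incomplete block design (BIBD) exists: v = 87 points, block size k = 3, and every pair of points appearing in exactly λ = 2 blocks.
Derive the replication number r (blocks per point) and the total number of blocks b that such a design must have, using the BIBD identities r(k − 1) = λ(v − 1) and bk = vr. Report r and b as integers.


Any 2-(v, k, λ) BIBD satisfies two necessary conditions:
  (i)  Each point sits in r blocks, and counting incidences through any fixed point gives r(k − 1) = λ(v − 1), so r = λ(v − 1)/(k − 1).
  (ii) Total incidences bk = vr, so b = vr/k.
Step 1: r = λ(v − 1)/(k − 1) = 2·(87 − 1)/(3 − 1) = 2·86/2 = 172/2 = 86.
Step 2: b = vr/k = 87·86/3 = 7482/3 = 2494.
Check integrality: r = 86 ∈ Z ✓, b = 2494 ∈ Z ✓.
(These identities are necessary conditions: they determine r and b for any design with these parameters, but do not by themselves prove that one exists.)

r = 86, b = 2494.


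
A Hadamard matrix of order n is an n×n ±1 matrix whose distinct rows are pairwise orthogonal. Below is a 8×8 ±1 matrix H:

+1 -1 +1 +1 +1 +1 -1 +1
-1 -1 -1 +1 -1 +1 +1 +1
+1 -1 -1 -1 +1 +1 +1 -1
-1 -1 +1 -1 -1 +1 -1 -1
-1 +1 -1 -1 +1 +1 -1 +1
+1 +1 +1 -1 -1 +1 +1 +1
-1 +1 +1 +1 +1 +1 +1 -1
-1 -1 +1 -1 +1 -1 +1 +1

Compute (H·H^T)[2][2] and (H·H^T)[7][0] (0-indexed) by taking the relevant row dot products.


Row 0 of H: [1, -1, 1, 1, 1, 1, -1, 1].
Row 2 of H: [1, -1, -1, -1, 1, 1, 1, -1].
Row 7 of H: [-1, -1, 1, -1, 1, -1, 1, 1].
(H·H^T)[2][2] = Σ_j H[2][j]·H[2][j] = (1)² + (-1)² + (-1)² + (-1)² + (1)² + (1)² + (1)² + (-1)² = 1 + 1 + 1 + 1 + 1 + 1 + 1 + 1 = 8.
(H·H^T)[7][0] = Σ_j H[7][j]·H[0][j] = (-1)·(1) + (-1)·(-1) + (1)·(1) + (-1)·(1) + (1)·(1) + (-1)·(1) + (1)·(-1) + (1)·(1) = -1 + 1 + 1 + -1 + 1 + -1 + -1 + 1 = 0.
So rows 7 and 0 are orthogonal; the diagonal entry equals n = 8.

(2,2) entry = 8; (7,0) entry = 0.


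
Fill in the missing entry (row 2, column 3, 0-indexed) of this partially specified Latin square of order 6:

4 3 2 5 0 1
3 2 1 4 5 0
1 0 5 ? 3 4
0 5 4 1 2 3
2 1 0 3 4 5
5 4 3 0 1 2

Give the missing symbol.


Row 2 contains symbols [0, 1, 3, 4, 5] — missing [2].
Column 3 contains symbols [0, 1, 3, 4, 5] — missing [2].
The missing symbol must appear in both missing sets; intersection = [2].
Therefore the hidden value is 2.

Missing value = 2.


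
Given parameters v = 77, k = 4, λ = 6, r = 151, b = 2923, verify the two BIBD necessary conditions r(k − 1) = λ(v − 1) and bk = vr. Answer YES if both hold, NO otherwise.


Condition (i): r(k − 1) = 151·3 = 453; λ(v − 1) = 6·76 = 456. Match? NO.
Condition (ii): bk = 2923·4 = 11692; vr = 77·151 = 11627. Match? NO.
Both conditions hold? NO.

NO


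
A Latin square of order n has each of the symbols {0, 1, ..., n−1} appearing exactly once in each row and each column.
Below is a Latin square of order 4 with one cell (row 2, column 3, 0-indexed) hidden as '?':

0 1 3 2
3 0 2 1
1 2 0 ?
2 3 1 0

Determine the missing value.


Row 2 contains symbols [0, 1, 2] — missing [3].
Column 3 contains symbols [0, 1, 2] — missing [3].
The missing symbol must appear in both missing sets; intersection = [3].
Therefore the hidden value is 3.

Missing value = 3.


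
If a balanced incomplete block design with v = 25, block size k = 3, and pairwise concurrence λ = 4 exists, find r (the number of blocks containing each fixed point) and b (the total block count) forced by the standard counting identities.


Any 2-(v, k, λ) BIBD satisfies two necessary conditions:
  (i)  Each point sits in r blocks, and counting incidences through any fixed point gives r(k − 1) = λ(v − 1), so r = λ(v − 1)/(k − 1).
  (ii) Total incidences bk = vr, so b = vr/k.
Step 1: r = λ(v − 1)/(k − 1) = 4·(25 − 1)/(3 − 1) = 4·24/2 = 96/2 = 48.
Step 2: b = vr/k = 25·48/3 = 1200/3 = 400.
Check integrality: r = 48 ∈ Z ✓, b = 400 ∈ Z ✓.
(These identities are necessary conditions: they determine r and b for any design with these parameters, but do not by themselves prove that one exists.)

r = 48, b = 400.


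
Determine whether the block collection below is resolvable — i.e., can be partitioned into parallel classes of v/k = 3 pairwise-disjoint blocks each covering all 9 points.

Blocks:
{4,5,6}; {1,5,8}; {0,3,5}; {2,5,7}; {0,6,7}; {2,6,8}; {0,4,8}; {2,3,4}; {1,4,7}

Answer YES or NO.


v = 9, block size k = 3, number of blocks = 9.
For resolvability, blocks must partition into parallel classes of size v/k = 3.
Total blocks must therefore be a multiple of 3: 9 = 3·3 + 0 ⇒ divisible ✓.
Consider block {4,5,6}. It intersects every other block in the collection, so no parallel class of size 3 can contain it.
Since every block must belong to some parallel class in a resolution, the collection cannot be partitioned into parallel classes.
Resolvable? NO.

NO


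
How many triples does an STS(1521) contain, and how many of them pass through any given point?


An STS(v) is a 2-(v, 3, 1) BIBD: block size k = 3, λ = 1.
Replication: r(k − 1) = λ(v − 1) ⇒ r·2 = 1521 − 1 = 1520 ⇒ r = 760.
Block count: b = v(v − 1)/6 = 1521·1520/6 = 2311920/6 = 385320.

r = 760, b = 385320.


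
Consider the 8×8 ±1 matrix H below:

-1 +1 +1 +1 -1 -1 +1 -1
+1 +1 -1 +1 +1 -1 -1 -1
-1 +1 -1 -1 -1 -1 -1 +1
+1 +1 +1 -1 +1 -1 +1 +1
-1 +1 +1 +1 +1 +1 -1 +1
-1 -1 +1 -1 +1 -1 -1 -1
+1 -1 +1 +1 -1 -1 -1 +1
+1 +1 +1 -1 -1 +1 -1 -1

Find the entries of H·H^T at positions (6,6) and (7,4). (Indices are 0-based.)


Row 4 of H: [-1, 1, 1, 1, 1, 1, -1, 1].
Row 6 of H: [1, -1, 1, 1, -1, -1, -1, 1].
Row 7 of H: [1, 1, 1, -1, -1, 1, -1, -1].
(H·H^T)[6][6] = Σ_j H[6][j]·H[6][j] = (1)² + (-1)² + (1)² + (1)² + (-1)² + (-1)² + (-1)² + (1)² = 1 + 1 + 1 + 1 + 1 + 1 + 1 + 1 = 8.
(H·H^T)[7][4] = Σ_j H[7][j]·H[4][j] = (1)·(-1) + (1)·(1) + (1)·(1) + (-1)·(1) + (-1)·(1) + (1)·(1) + (-1)·(-1) + (-1)·(1) = -1 + 1 + 1 + -1 + -1 + 1 + 1 + -1 = 0.
So rows 7 and 4 are orthogonal; the diagonal entry equals n = 8.

(6,6) entry = 8; (7,4) entry = 0.


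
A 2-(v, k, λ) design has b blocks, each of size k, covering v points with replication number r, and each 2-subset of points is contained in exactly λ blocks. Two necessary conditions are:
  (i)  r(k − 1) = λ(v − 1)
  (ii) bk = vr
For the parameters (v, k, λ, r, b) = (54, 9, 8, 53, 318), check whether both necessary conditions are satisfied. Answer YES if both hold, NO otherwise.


Condition (i): r(k − 1) = 53·8 = 424; λ(v − 1) = 8·53 = 424. Match? YES.
Condition (ii): bk = 318·9 = 2862; vr = 54·53 = 2862. Match? YES.
Both conditions hold? YES.

YES


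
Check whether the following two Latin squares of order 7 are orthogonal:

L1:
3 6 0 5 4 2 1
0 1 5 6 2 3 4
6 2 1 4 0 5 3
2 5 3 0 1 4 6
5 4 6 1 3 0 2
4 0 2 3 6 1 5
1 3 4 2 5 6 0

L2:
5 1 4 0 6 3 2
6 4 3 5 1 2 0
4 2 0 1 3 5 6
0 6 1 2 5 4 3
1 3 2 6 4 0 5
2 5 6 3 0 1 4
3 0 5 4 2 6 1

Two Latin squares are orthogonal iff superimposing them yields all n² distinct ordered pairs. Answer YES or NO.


Form the n² = 49 superimposed pairs (L1[i][j], L2[i][j]), row by row (rows and columns indexed from 0):
row 0: (3,5) (6,1) (0,4) (5,0) (4,6) (2,3) (1,2)
row 1: (0,6) (1,4) (5,3) (6,5) (2,1) (3,2) (4,0)
row 2: (6,4) (2,2) (1,0) (4,1) (0,3) (5,5) (3,6)
row 3: (2,0) (5,6) (3,1) (0,2) (1,5) (4,4) (6,3)
row 4: (5,1) (4,3) (6,2) (1,6) (3,4) (0,0) (2,5)
row 5: (4,2) (0,5) (2,6) (3,3) (6,0) (1,1) (5,4)
row 6: (1,3) (3,0) (4,5) (2,4) (5,2) (6,6) (0,1)
Orthogonality requires all 49 pairs distinct.
Check by first coordinate: for each symbol s of L1, list the L2 entries in the n cells where L1 = s; they must all differ.
  L1 = 0: L2 entries (in reading order) 4, 6, 3, 2, 0, 5, 1 — all 7 distinct ✓
  L1 = 1: L2 entries (in reading order) 2, 4, 0, 5, 6, 1, 3 — all 7 distinct ✓
  L1 = 2: L2 entries (in reading order) 3, 1, 2, 0, 5, 6, 4 — all 7 distinct ✓
  L1 = 3: L2 entries (in reading order) 5, 2, 6, 1, 4, 3, 0 — all 7 distinct ✓
  L1 = 4: L2 entries (in reading order) 6, 0, 1, 4, 3, 2, 5 — all 7 distinct ✓
  L1 = 5: L2 entries (in reading order) 0, 3, 5, 6, 1, 4, 2 — all 7 distinct ✓
  L1 = 6: L2 entries (in reading order) 1, 5, 4, 3, 2, 0, 6 — all 7 distinct ✓
Every symbol of L1 meets every symbol of L2 exactly once, so all 49 pairs are distinct (49 of 49).
Conclusion: YES.

YES


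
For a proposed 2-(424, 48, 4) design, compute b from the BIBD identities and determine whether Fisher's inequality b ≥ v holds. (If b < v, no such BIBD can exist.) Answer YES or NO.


r = λ(v − 1)/(k − 1) = 4·423/47 = 36.
b = vr/k = 424·36/48 = 318.
Fisher's inequality: b ≥ v ⇔ 318 ≥ 424? NO.

NO


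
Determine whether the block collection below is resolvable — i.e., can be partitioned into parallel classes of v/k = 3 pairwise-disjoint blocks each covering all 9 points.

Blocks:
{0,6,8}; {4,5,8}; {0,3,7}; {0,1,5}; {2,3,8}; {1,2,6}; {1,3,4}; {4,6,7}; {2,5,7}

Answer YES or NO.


v = 9, block size k = 3, number of blocks = 9.
For resolvability, blocks must partition into parallel classes of size v/k = 3.
Total blocks must therefore be a multiple of 3: 9 = 3·3 + 0 ⇒ divisible ✓.
Greedy packing gives 3 candidate class(es). Each should be a full parallel class (size 3, covers all 9 points).
  Class 1 (3 blocks): {0,6,8}; {1,3,4}; {2,5,7}. Points covered: [0, 1, 2, 3, 4, 5, 6, 7, 8].
  Class 2 (3 blocks): {4,5,8}; {0,3,7}; {1,2,6}. Points covered: [0, 1, 2, 3, 4, 5, 6, 7, 8].
  Class 3 (3 blocks): {0,1,5}; {2,3,8}; {4,6,7}. Points covered: [0, 1, 2, 3, 4, 5, 6, 7, 8].
All classes full (size 3)? YES. All classes cover every point? YES.
Resolvable? YES.

YES


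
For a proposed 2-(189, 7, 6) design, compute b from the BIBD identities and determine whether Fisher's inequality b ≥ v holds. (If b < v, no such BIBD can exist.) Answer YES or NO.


r = λ(v − 1)/(k − 1) = 6·188/6 = 188.
b = vr/k = 189·188/7 = 5076.
Fisher's inequality: b ≥ v ⇔ 5076 ≥ 189? YES.

YES


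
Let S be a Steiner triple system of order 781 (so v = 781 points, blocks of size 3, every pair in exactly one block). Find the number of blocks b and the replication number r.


An STS(v) is a 2-(v, 3, 1) BIBD: block size k = 3, λ = 1.
Replication: r(k − 1) = λ(v − 1) ⇒ r·2 = 781 − 1 = 780 ⇒ r = 390.
Block count: bk = vr ⇒ b·3 = 781·390 = 304590 ⇒ b = 101530.

r = 390, b = 101530.


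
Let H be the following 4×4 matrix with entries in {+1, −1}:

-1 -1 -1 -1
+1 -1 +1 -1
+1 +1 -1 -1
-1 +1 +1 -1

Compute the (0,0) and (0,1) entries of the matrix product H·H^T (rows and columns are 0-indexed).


Row 0 of H: [-1, -1, -1, -1].
Row 1 of H: [1, -1, 1, -1].
(H·H^T)[0][0] = Σ_j H[0][j]·H[0][j] = (-1)² + (-1)² + (-1)² + (-1)² = 1 + 1 + 1 + 1 = 4.
(H·H^T)[0][1] = Σ_j H[0][j]·H[1][j] = (-1)·(1) + (-1)·(-1) + (-1)·(1) + (-1)·(-1) = -1 + 1 + -1 + 1 = 0.
So rows 0 and 1 are orthogonal; the diagonal entry equals n = 4.

(0,0) entry = 4; (0,1) entry = 0.


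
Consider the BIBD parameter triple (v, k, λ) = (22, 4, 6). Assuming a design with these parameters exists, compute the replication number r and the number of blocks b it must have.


Any 2-(v, k, λ) BIBD satisfies two necessary conditions:
  (i)  Each point sits in r blocks, and counting incidences through any fixed point gives r(k − 1) = λ(v − 1), so r = λ(v − 1)/(k − 1).
  (ii) Total incidences bk = vr, so b = vr/k.
Step 1: r = λ(v − 1)/(k − 1) = 6·(22 − 1)/(4 − 1) = 6·21/3 = 126/3 = 42.
Step 2: b = vr/k = 22·42/4 = 924/4 = 231.
Check integrality: r = 42 ∈ Z ✓, b = 231 ∈ Z ✓.
(These identities are necessary conditions: they determine r and b for any design with these parameters, but do not by themselves prove that one exists.)

r = 42, b = 231.


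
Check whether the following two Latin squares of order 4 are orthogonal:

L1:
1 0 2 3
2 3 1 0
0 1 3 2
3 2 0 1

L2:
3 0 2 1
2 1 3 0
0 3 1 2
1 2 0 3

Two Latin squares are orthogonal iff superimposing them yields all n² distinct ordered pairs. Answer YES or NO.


Form the n² = 16 superimposed pairs (L1[i][j], L2[i][j]), row by row (rows and columns indexed from 0):
row 0: (1,3) (0,0) (2,2) (3,1)
row 1: (2,2) (3,1) (1,3) (0,0)
row 2: (0,0) (1,3) (3,1) (2,2)
row 3: (3,1) (2,2) (0,0) (1,3)
Orthogonality requires all 16 pairs distinct.
But the pair (2,2) repeats: cell (0,2) has L1 = 2, L2 = 2, and cell (1,0) has L1 = 2, L2 = 2.
A repeated pair means some other pair never occurs (only 4 distinct pairs out of 16), so the squares are not orthogonal.
Conclusion: NO.

NO


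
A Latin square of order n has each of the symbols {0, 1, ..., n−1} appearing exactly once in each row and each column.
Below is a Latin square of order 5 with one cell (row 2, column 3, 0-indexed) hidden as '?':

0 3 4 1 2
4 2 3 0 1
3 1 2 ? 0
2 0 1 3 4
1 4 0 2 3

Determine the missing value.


Row 2 contains symbols [0, 1, 2, 3] — missing [4].
Column 3 contains symbols [0, 1, 2, 3] — missing [4].
The missing symbol must appear in both missing sets; intersection = [4].
Therefore the hidden value is 4.

Missing value = 4.


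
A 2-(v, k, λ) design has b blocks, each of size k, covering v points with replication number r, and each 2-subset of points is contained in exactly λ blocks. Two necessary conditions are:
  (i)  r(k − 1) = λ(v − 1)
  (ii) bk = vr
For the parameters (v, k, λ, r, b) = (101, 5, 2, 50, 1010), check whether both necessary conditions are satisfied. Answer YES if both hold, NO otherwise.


Condition (i): r(k − 1) = 50·4 = 200; λ(v − 1) = 2·100 = 200. Match? YES.
Condition (ii): bk = 1010·5 = 5050; vr = 101·50 = 5050. Match? YES.
Both conditions hold? YES.

YES


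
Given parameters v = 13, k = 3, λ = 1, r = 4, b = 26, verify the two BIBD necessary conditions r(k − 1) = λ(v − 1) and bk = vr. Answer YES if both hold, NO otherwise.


Condition (i): r(k − 1) = 4·2 = 8; λ(v − 1) = 1·12 = 12. Match? NO.
Condition (ii): bk = 26·3 = 78; vr = 13·4 = 52. Match? NO.
Both conditions hold? NO.

NO


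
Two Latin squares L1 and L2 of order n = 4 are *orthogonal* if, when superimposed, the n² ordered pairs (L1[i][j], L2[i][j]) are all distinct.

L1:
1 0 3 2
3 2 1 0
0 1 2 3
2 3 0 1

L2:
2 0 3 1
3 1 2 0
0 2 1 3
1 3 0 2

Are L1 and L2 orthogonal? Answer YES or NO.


Form the n² = 16 superimposed pairs (L1[i][j], L2[i][j]), row by row (rows and columns indexed from 0):
row 0: (1,2) (0,0) (3,3) (2,1)
row 1: (3,3) (2,1) (1,2) (0,0)
row 2: (0,0) (1,2) (2,1) (3,3)
row 3: (2,1) (3,3) (0,0) (1,2)
Orthogonality requires all 16 pairs distinct.
But the pair (3,3) repeats: cell (0,2) has L1 = 3, L2 = 3, and cell (1,0) has L1 = 3, L2 = 3.
A repeated pair means some other pair never occurs (only 4 distinct pairs out of 16), so the squares are not orthogonal.
Conclusion: NO.

NO
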